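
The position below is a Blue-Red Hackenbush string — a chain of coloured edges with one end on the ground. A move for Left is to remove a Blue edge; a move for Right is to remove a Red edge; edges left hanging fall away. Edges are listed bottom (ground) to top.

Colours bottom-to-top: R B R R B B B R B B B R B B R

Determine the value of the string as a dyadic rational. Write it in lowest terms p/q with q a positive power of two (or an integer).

-12563/16384

edge 1 of 15 (R): { · | 0 } => -1
edge 2 of 15 (B): { -1 | 0 } => -1/2
edge 3 of 15 (R): { -1 | -1/2 0 } => -3/4
edge 4 of 15 (R): { -1 | -3/4 -1/2 0 } => -7/8
edge 5 of 15 (B): { -1 -7/8 | -3/4 -1/2 0 } => -13/16
edge 6 of 15 (B): { -1 -7/8 -13/16 | -3/4 -1/2 0 } => -25/32
edge 7 of 15 (B): { -1 -7/8 -13/16 -25/32 | -3/4 -1/2 0 } => -49/64
edge 8 of 15 (R): { -1 -7/8 -13/16 -25/32 | -49/64 -3/4 -1/2 0 } => -99/128
edge 9 of 15 (B): { -1 -7/8 -13/16 -25/32 -99/128 | -49/64 -3/4 -1/2 0 } => -197/256
edge 10 of 15 (B): { -1 -7/8 -13/16 -25/32 -99/128 -197/256 | -49/64 -3/4 -1/2 0 } => -393/512
edge 11 of 15 (B): { -1 -7/8 -13/16 -25/32 -99/128 -197/256 -393/512 | -49/64 -3/4 -1/2 0 } => -785/1024
edge 12 of 15 (R): { -1 -7/8 -13/16 -25/32 -99/128 -197/256 -393/512 | -785/1024 -49/64 -3/4 -1/2 0 } => -1571/2048
edge 13 of 15 (B): { -1 -7/8 -13/16 -25/32 -99/128 -197/256 -393/512 -1571/2048 | -785/1024 -49/64 -3/4 -1/2 0 } => -3141/4096
edge 14 of 15 (B): { -1 -7/8 -13/16 -25/32 -99/128 -197/256 -393/512 -1571/2048 -3141/4096 | -785/1024 -49/64 -3/4 -1/2 0 } => -6281/8192
edge 15 of 15 (R): { -1 -7/8 -13/16 -25/32 -99/128 -197/256 -393/512 -1571/2048 -3141/4096 | -6281/8192 -785/1024 -49/64 -3/4 -1/2 0 } => -12563/16384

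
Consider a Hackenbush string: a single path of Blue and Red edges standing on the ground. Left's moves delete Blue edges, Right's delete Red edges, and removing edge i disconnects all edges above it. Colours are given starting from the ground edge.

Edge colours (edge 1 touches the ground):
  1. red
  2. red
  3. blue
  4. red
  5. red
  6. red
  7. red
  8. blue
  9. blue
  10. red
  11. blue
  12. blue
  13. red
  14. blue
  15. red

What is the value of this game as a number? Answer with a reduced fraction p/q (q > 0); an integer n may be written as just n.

-15947/8192

1 of 15 · r · max L −∞ · min R 0 so -1
2 of 15 · rr · max L −∞ · min R -1 so -2
3 of 15 · rrb · max L -2 · min R -1 so -3/2
4 of 15 · rrbr · max L -2 · min R -3/2 so -7/4
5 of 15 · rrbrr · max L -2 · min R -7/4 so -15/8
6 of 15 · rrbrrr · max L -2 · min R -15/8 so -31/16
7 of 15 · rrbrrrr · max L -2 · min R -31/16 so -63/32
8 of 15 · rrbrrrrb · max L -63/32 · min R -31/16 so -125/64
9 of 15 · rrbrrrrbb · max L -125/64 · min R -31/16 so -249/128
10 of 15 · rrbrrrrbbr · max L -125/64 · min R -249/128 so -499/256
11 of 15 · rrbrrrrbbrb · max L -499/256 · min R -249/128 so -997/512
12 of 15 · rrbrrrrbbrbb · max L -997/512 · min R -249/128 so -1993/1024
13 of 15 · rrbrrrrbbrbbr · max L -997/512 · min R -1993/1024 so -3987/2048
14 of 15 · rrbrrrrbbrbbrb · max L -3987/2048 · min R -1993/1024 so -7973/4096
15 of 15 · rrbrrrrbbrbbrbr · max L -3987/2048 · min R -7973/4096 so -15947/8192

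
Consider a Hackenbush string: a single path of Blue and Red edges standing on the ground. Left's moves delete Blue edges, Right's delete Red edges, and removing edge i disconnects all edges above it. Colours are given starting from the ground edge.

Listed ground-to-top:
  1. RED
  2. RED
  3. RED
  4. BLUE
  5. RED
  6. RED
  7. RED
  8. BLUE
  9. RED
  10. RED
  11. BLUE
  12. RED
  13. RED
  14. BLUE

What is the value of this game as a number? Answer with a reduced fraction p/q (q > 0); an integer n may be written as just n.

-5997/2048

value(R) = { ∅ | 0 } — -1
value(RR) = { ∅ | -1 0 } — -2
value(RRR) = { ∅ | -2 -1 0 } — -3
value(RRRB) = { -3 | -2 -1 0 } — -5/2
value(RRRBR) = { -3 | -5/2 -2 -1 0 } — -11/4
value(RRRBRR) = { -3 | -11/4 -5/2 -2 -1 0 } — -23/8
value(RRRBRRR) = { -3 | -23/8 -11/4 -5/2 -2 -1 0 } — -47/16
value(RRRBRRRB) = { -3 -47/16 | -23/8 -11/4 -5/2 -2 -1 0 } — -93/32
value(RRRBRRRBR) = { -3 -47/16 | -93/32 -23/8 -11/4 -5/2 -2 -1 0 } — -187/64
value(RRRBRRRBRR) = { -3 -47/16 | -187/64 -93/32 -23/8 -11/4 -5/2 -2 -1 0 } — -375/128
value(RRRBRRRBRRB) = { -3 -47/16 -375/128 | -187/64 -93/32 -23/8 -11/4 -5/2 -2 -1 0 } — -749/256
value(RRRBRRRBRRBR) = { -3 -47/16 -375/128 | -749/256 -187/64 -93/32 -23/8 -11/4 -5/2 -2 -1 0 } — -1499/512
value(RRRBRRRBRRBRR) = { -3 -47/16 -375/128 | -1499/512 -749/256 -187/64 -93/32 -23/8 -11/4 -5/2 -2 -1 0 } — -2999/1024
value(RRRBRRRBRRBRRB) = { -3 -47/16 -375/128 -2999/1024 | -1499/512 -749/256 -187/64 -93/32 -23/8 -11/4 -5/2 -2 -1 0 } — -5997/2048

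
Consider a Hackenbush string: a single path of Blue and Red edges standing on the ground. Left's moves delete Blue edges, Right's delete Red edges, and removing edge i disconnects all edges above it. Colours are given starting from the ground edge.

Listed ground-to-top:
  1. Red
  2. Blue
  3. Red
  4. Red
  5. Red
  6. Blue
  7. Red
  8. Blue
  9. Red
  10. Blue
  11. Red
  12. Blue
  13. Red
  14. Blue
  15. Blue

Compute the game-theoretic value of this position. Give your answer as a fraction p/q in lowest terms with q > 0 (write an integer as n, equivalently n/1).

g_1 [R]  L=[none]  R=[0]  — -1
g_2 [RB]  L=[-1]  R=[0]  — -1/2
g_3 [RBR]  L=[-1]  R=[-1/2 0]  — -3/4
g_4 [RBRR]  L=[-1]  R=[-3/4 -1/2 0]  — -7/8
g_5 [RBRRR]  L=[-1]  R=[-7/8 -3/4 -1/2 0]  — -15/16
g_6 [RBRRRB]  L=[-1 -15/16]  R=[-7/8 -3/4 -1/2 0]  — -29/32
g_7 [RBRRRBR]  L=[-1 -15/16]  R=[-29/32 -7/8 -3/4 -1/2 0]  — -59/64
g_8 [RBRRRBRB]  L=[-1 -15/16 -59/64]  R=[-29/32 -7/8 -3/4 -1/2 0]  — -117/128
g_9 [RBRRRBRBR]  L=[-1 -15/16 -59/64]  R=[-117/128 -29/32 -7/8 -3/4 -1/2 0]  — -235/256
g_10 [RBRRRBRBRB]  L=[-1 -15/16 -59/64 -235/256]  R=[-117/128 -29/32 -7/8 -3/4 -1/2 0]  — -469/512
g_11 [RBRRRBRBRBR]  L=[-1 -15/16 -59/64 -235/256]  R=[-469/512 -117/128 -29/32 -7/8 -3/4 -1/2 0]  — -939/1024
g_12 [RBRRRBRBRBRB]  L=[-1 -15/16 -59/64 -235/256 -939/1024]  R=[-469/512 -117/128 -29/32 -7/8 -3/4 -1/2 0]  — -1877/2048
g_13 [RBRRRBRBRBRBR]  L=[-1 -15/16 -59/64 -235/256 -939/1024]  R=[-1877/2048 -469/512 -117/128 -29/32 -7/8 -3/4 -1/2 0]  — -3755/4096
g_14 [RBRRRBRBRBRBRB]  L=[-1 -15/16 -59/64 -235/256 -939/1024 -3755/4096]  R=[-1877/2048 -469/512 -117/128 -29/32 -7/8 -3/4 -1/2 0]  — -7509/8192
g_15 [RBRRRBRBRBRBRBB]  L=[-1 -15/16 -59/64 -235/256 -939/1024 -3755/4096 -7509/8192]  R=[-1877/2048 -469/512 -117/128 -29/32 -7/8 -3/4 -1/2 0]  — -15017/16384

-15017/16384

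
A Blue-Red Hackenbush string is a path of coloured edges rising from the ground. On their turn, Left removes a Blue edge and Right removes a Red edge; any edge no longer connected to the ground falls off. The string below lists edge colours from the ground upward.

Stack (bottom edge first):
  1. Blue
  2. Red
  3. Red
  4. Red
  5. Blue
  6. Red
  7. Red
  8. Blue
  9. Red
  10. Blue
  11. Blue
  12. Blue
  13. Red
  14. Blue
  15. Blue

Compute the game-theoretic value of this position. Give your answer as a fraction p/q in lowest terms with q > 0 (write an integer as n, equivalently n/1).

2423/16384

Prefix values for Blue Red Red Red Blue Red Red Blue Red Blue Blue Blue Red Blue Blue via {L|R} + simplicity:
B: Left { 0 }, Right { — } — simplest 1
BR: Left { 0 }, Right { 1 } — simplest 1/2
BRR: Left { 0 }, Right { 1/2,1 } — simplest 1/4
BRRR: Left { 0 }, Right { 1/4,1/2,1 } — simplest 1/8
BRRRB: Left { 0,1/8 }, Right { 1/4,1/2,1 } — simplest 3/16
BRRRBR: Left { 0,1/8 }, Right { 3/16,1/4,1/2,1 } — simplest 5/32
BRRRBRR: Left { 0,1/8 }, Right { 5/32,3/16,1/4,1/2,1 } — simplest 9/64
BRRRBRRB: Left { 0,1/8,9/64 }, Right { 5/32,3/16,1/4,1/2,1 } — simplest 19/128
BRRRBRRBR: Left { 0,1/8,9/64 }, Right { 19/128,5/32,3/16,1/4,1/2,1 } — simplest 37/256
BRRRBRRBRB: Left { 0,1/8,9/64,37/256 }, Right { 19/128,5/32,3/16,1/4,1/2,1 } — simplest 75/512
BRRRBRRBRBB: Left { 0,1/8,9/64,37/256,75/512 }, Right { 19/128,5/32,3/16,1/4,1/2,1 } — simplest 151/1024
BRRRBRRBRBBB: Left { 0,1/8,9/64,37/256,75/512,151/1024 }, Right { 19/128,5/32,3/16,1/4,1/2,1 } — simplest 303/2048
BRRRBRRBRBBBR: Left { 0,1/8,9/64,37/256,75/512,151/1024 }, Right { 303/2048,19/128,5/32,3/16,1/4,1/2,1 } — simplest 605/4096
BRRRBRRBRBBBRB: Left { 0,1/8,9/64,37/256,75/512,151/1024,605/4096 }, Right { 303/2048,19/128,5/32,3/16,1/4,1/2,1 } — simplest 1211/8192
BRRRBRRBRBBBRBB: Left { 0,1/8,9/64,37/256,75/512,151/1024,605/4096,1211/8192 }, Right { 303/2048,19/128,5/32,3/16,1/4,1/2,1 } — simplest 2423/16384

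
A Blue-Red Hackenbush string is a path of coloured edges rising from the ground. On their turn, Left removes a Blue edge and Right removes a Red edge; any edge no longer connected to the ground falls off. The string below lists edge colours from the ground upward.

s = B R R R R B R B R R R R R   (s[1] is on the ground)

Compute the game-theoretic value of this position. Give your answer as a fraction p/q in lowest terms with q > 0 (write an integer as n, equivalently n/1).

edge 1 of 13 (B): { 0 | (no moves) } so 1
edge 2 of 13 (R): { 0 | 1 } so 1/2
edge 3 of 13 (R): { 0 | 1/2; 1 } so 1/4
edge 4 of 13 (R): { 0 | 1/4; 1/2; 1 } so 1/8
edge 5 of 13 (R): { 0 | 1/8; 1/4; 1/2; 1 } so 1/16
edge 6 of 13 (B): { 0; 1/16 | 1/8; 1/4; 1/2; 1 } so 3/32
edge 7 of 13 (R): { 0; 1/16 | 3/32; 1/8; 1/4; 1/2; 1 } so 5/64
edge 8 of 13 (B): { 0; 1/16; 5/64 | 3/32; 1/8; 1/4; 1/2; 1 } so 11/128
edge 9 of 13 (R): { 0; 1/16; 5/64 | 11/128; 3/32; 1/8; 1/4; 1/2; 1 } so 21/256
edge 10 of 13 (R): { 0; 1/16; 5/64 | 21/256; 11/128; 3/32; 1/8; 1/4; 1/2; 1 } so 41/512
edge 11 of 13 (R): { 0; 1/16; 5/64 | 41/512; 21/256; 11/128; 3/32; 1/8; 1/4; 1/2; 1 } so 81/1024
edge 12 of 13 (R): { 0; 1/16; 5/64 | 81/1024; 41/512; 21/256; 11/128; 3/32; 1/8; 1/4; 1/2; 1 } so 161/2048
edge 13 of 13 (R): { 0; 1/16; 5/64 | 161/2048; 81/1024; 41/512; 21/256; 11/128; 3/32; 1/8; 1/4; 1/2; 1 } so 321/4096

321/4096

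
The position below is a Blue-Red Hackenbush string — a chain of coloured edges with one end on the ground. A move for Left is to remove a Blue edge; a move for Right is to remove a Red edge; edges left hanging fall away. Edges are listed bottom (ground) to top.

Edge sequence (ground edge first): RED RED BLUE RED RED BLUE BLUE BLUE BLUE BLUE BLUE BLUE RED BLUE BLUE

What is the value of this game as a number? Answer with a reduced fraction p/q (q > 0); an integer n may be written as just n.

-14345/8192

g_1 [R]  L=[·]  R=[0]  => -1
g_2 [RR]  L=[·]  R=[-1 0]  => -2
g_3 [RRB]  L=[-2]  R=[-1 0]  => -3/2
g_4 [RRBR]  L=[-2]  R=[-3/2 -1 0]  => -7/4
g_5 [RRBRR]  L=[-2]  R=[-7/4 -3/2 -1 0]  => -15/8
g_6 [RRBRRB]  L=[-2 -15/8]  R=[-7/4 -3/2 -1 0]  => -29/16
g_7 [RRBRRBB]  L=[-2 -15/8 -29/16]  R=[-7/4 -3/2 -1 0]  => -57/32
g_8 [RRBRRBBB]  L=[-2 -15/8 -29/16 -57/32]  R=[-7/4 -3/2 -1 0]  => -113/64
g_9 [RRBRRBBBB]  L=[-2 -15/8 -29/16 -57/32 -113/64]  R=[-7/4 -3/2 -1 0]  => -225/128
g_10 [RRBRRBBBBB]  L=[-2 -15/8 -29/16 -57/32 -113/64 -225/128]  R=[-7/4 -3/2 -1 0]  => -449/256
g_11 [RRBRRBBBBBB]  L=[-2 -15/8 -29/16 -57/32 -113/64 -225/128 -449/256]  R=[-7/4 -3/2 -1 0]  => -897/512
g_12 [RRBRRBBBBBBB]  L=[-2 -15/8 -29/16 -57/32 -113/64 -225/128 -449/256 -897/512]  R=[-7/4 -3/2 -1 0]  => -1793/1024
g_13 [RRBRRBBBBBBBR]  L=[-2 -15/8 -29/16 -57/32 -113/64 -225/128 -449/256 -897/512]  R=[-1793/1024 -7/4 -3/2 -1 0]  => -3587/2048
g_14 [RRBRRBBBBBBBRB]  L=[-2 -15/8 -29/16 -57/32 -113/64 -225/128 -449/256 -897/512 -3587/2048]  R=[-1793/1024 -7/4 -3/2 -1 0]  => -7173/4096
g_15 [RRBRRBBBBBBBRBB]  L=[-2 -15/8 -29/16 -57/32 -113/64 -225/128 -449/256 -897/512 -3587/2048 -7173/4096]  R=[-1793/1024 -7/4 -3/2 -1 0]  => -14345/8192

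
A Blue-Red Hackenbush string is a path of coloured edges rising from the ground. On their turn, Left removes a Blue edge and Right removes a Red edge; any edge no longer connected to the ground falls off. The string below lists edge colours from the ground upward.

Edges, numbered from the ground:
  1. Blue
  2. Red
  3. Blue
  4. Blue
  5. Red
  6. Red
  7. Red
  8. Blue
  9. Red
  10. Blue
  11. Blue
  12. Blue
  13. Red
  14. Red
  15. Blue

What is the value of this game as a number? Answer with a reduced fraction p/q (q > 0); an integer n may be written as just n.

12659/16384

edge 1 of 15 (Blue): { 0 | ∅ } → 1
edge 2 of 15 (Red): { 0 | 1 } → 1/2
edge 3 of 15 (Blue): { 0; 1/2 | 1 } → 3/4
edge 4 of 15 (Blue): { 0; 1/2; 3/4 | 1 } → 7/8
edge 5 of 15 (Red): { 0; 1/2; 3/4 | 7/8; 1 } → 13/16
edge 6 of 15 (Red): { 0; 1/2; 3/4 | 13/16; 7/8; 1 } → 25/32
edge 7 of 15 (Red): { 0; 1/2; 3/4 | 25/32; 13/16; 7/8; 1 } → 49/64
edge 8 of 15 (Blue): { 0; 1/2; 3/4; 49/64 | 25/32; 13/16; 7/8; 1 } → 99/128
edge 9 of 15 (Red): { 0; 1/2; 3/4; 49/64 | 99/128; 25/32; 13/16; 7/8; 1 } → 197/256
edge 10 of 15 (Blue): { 0; 1/2; 3/4; 49/64; 197/256 | 99/128; 25/32; 13/16; 7/8; 1 } → 395/512
edge 11 of 15 (Blue): { 0; 1/2; 3/4; 49/64; 197/256; 395/512 | 99/128; 25/32; 13/16; 7/8; 1 } → 791/1024
edge 12 of 15 (Blue): { 0; 1/2; 3/4; 49/64; 197/256; 395/512; 791/1024 | 99/128; 25/32; 13/16; 7/8; 1 } → 1583/2048
edge 13 of 15 (Red): { 0; 1/2; 3/4; 49/64; 197/256; 395/512; 791/1024 | 1583/2048; 99/128; 25/32; 13/16; 7/8; 1 } → 3165/4096
edge 14 of 15 (Red): { 0; 1/2; 3/4; 49/64; 197/256; 395/512; 791/1024 | 3165/4096; 1583/2048; 99/128; 25/32; 13/16; 7/8; 1 } → 6329/8192
edge 15 of 15 (Blue): { 0; 1/2; 3/4; 49/64; 197/256; 395/512; 791/1024; 6329/8192 | 3165/4096; 1583/2048; 99/128; 25/32; 13/16; 7/8; 1 } → 12659/16384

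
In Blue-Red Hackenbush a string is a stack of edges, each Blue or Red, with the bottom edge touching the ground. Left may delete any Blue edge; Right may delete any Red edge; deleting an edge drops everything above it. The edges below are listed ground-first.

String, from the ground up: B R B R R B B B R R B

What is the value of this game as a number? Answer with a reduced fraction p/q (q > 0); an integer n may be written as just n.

627/1024

Recurse on prefixes of the 11-edge string B R B R R B B B R R B:
1 of 11 · B · max L 0 · min R +∞ gives 1
2 of 11 · BR · max L 0 · min R 1 gives 1/2
3 of 11 · BRB · max L 1/2 · min R 1 gives 3/4
4 of 11 · BRBR · max L 1/2 · min R 3/4 gives 5/8
5 of 11 · BRBRR · max L 1/2 · min R 5/8 gives 9/16
6 of 11 · BRBRRB · max L 9/16 · min R 5/8 gives 19/32
7 of 11 · BRBRRBB · max L 19/32 · min R 5/8 gives 39/64
8 of 11 · BRBRRBBB · max L 39/64 · min R 5/8 gives 79/128
9 of 11 · BRBRRBBBR · max L 39/64 · min R 79/128 gives 157/256
10 of 11 · BRBRRBBBRR · max L 39/64 · min R 157/256 gives 313/512
11 of 11 · BRBRRBBBRRB · max L 313/512 · min R 157/256 gives 627/1024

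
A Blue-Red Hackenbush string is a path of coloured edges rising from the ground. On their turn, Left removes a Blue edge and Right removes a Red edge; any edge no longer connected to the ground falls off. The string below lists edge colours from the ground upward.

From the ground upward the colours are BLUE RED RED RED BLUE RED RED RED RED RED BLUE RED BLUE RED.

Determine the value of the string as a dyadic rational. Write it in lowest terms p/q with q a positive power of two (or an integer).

B: Left { 0 }, Right { none } → simplest 1
BR: Left { 0 }, Right { 1 } → simplest 1/2
BRR: Left { 0 }, Right { 1/2; 1 } → simplest 1/4
BRRR: Left { 0 }, Right { 1/4; 1/2; 1 } → simplest 1/8
BRRRB: Left { 0; 1/8 }, Right { 1/4; 1/2; 1 } → simplest 3/16
BRRRBR: Left { 0; 1/8 }, Right { 3/16; 1/4; 1/2; 1 } → simplest 5/32
BRRRBRR: Left { 0; 1/8 }, Right { 5/32; 3/16; 1/4; 1/2; 1 } → simplest 9/64
BRRRBRRR: Left { 0; 1/8 }, Right { 9/64; 5/32; 3/16; 1/4; 1/2; 1 } → simplest 17/128
BRRRBRRRR: Left { 0; 1/8 }, Right { 17/128; 9/64; 5/32; 3/16; 1/4; 1/2; 1 } → simplest 33/256
BRRRBRRRRR: Left { 0; 1/8 }, Right { 33/256; 17/128; 9/64; 5/32; 3/16; 1/4; 1/2; 1 } → simplest 65/512
BRRRBRRRRRB: Left { 0; 1/8; 65/512 }, Right { 33/256; 17/128; 9/64; 5/32; 3/16; 1/4; 1/2; 1 } → simplest 131/1024
BRRRBRRRRRBR: Left { 0; 1/8; 65/512 }, Right { 131/1024; 33/256; 17/128; 9/64; 5/32; 3/16; 1/4; 1/2; 1 } → simplest 261/2048
BRRRBRRRRRBRB: Left { 0; 1/8; 65/512; 261/2048 }, Right { 131/1024; 33/256; 17/128; 9/64; 5/32; 3/16; 1/4; 1/2; 1 } → simplest 523/4096
BRRRBRRRRRBRBR: Left { 0; 1/8; 65/512; 261/2048 }, Right { 523/4096; 131/1024; 33/256; 17/128; 9/64; 5/32; 3/16; 1/4; 1/2; 1 } → simplest 1045/8192

1045/8192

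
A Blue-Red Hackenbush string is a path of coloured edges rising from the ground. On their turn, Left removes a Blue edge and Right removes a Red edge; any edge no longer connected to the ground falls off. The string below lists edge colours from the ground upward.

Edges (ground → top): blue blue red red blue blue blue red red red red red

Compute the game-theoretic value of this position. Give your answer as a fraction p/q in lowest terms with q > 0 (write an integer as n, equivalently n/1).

Recurse on prefixes of the 12-edge string blue blue red red blue blue blue red red red red red:
step 1: add blue to get b; options L={ 0 } R={ (no moves) } so 1
step 2: add blue to get bb; options L={ 0,1 } R={ (no moves) } so 2
step 3: add red to get bbr; options L={ 0,1 } R={ 2 } so 3/2
step 4: add red to get bbrr; options L={ 0,1 } R={ 3/2,2 } so 5/4
step 5: add blue to get bbrrb; options L={ 0,1,5/4 } R={ 3/2,2 } so 11/8
step 6: add blue to get bbrrbb; options L={ 0,1,5/4,11/8 } R={ 3/2,2 } so 23/16
step 7: add blue to get bbrrbbb; options L={ 0,1,5/4,11/8,23/16 } R={ 3/2,2 } so 47/32
step 8: add red to get bbrrbbbr; options L={ 0,1,5/4,11/8,23/16 } R={ 47/32,3/2,2 } so 93/64
step 9: add red to get bbrrbbbrr; options L={ 0,1,5/4,11/8,23/16 } R={ 93/64,47/32,3/2,2 } so 185/128
step 10: add red to get bbrrbbbrrr; options L={ 0,1,5/4,11/8,23/16 } R={ 185/128,93/64,47/32,3/2,2 } so 369/256
step 11: add red to get bbrrbbbrrrr; options L={ 0,1,5/4,11/8,23/16 } R={ 369/256,185/128,93/64,47/32,3/2,2 } so 737/512
step 12: add red to get bbrrbbbrrrrr; options L={ 0,1,5/4,11/8,23/16 } R={ 737/512,369/256,185/128,93/64,47/32,3/2,2 } so 1473/1024

1473/1024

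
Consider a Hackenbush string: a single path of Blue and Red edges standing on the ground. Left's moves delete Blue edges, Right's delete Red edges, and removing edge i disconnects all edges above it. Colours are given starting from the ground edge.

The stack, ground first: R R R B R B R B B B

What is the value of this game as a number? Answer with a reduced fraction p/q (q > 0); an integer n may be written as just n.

g_1 [R]  L=[]  R=[0]  ⇒ -1
g_2 [RR]  L=[]  R=[-1,0]  ⇒ -2
g_3 [RRR]  L=[]  R=[-2,-1,0]  ⇒ -3
g_4 [RRRB]  L=[-3]  R=[-2,-1,0]  ⇒ -5/2
g_5 [RRRBR]  L=[-3]  R=[-5/2,-2,-1,0]  ⇒ -11/4
g_6 [RRRBRB]  L=[-3,-11/4]  R=[-5/2,-2,-1,0]  ⇒ -21/8
g_7 [RRRBRBR]  L=[-3,-11/4]  R=[-21/8,-5/2,-2,-1,0]  ⇒ -43/16
g_8 [RRRBRBRB]  L=[-3,-11/4,-43/16]  R=[-21/8,-5/2,-2,-1,0]  ⇒ -85/32
g_9 [RRRBRBRBB]  L=[-3,-11/4,-43/16,-85/32]  R=[-21/8,-5/2,-2,-1,0]  ⇒ -169/64
g_10 [RRRBRBRBBB]  L=[-3,-11/4,-43/16,-85/32,-169/64]  R=[-21/8,-5/2,-2,-1,0]  ⇒ -337/128

-337/128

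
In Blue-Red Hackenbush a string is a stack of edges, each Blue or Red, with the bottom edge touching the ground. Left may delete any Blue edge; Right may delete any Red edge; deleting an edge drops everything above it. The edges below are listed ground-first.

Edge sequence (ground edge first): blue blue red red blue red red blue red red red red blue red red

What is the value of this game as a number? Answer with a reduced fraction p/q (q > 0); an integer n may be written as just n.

Recurse on prefixes of the 15-edge string blue blue red red blue red red blue red red red red blue red red:
G_1 [b]  L=[0]  R=[]  gives 1
G_2 [bb]  L=[0 1]  R=[]  gives 2
G_3 [bbr]  L=[0 1]  R=[2]  gives 3/2
G_4 [bbrr]  L=[0 1]  R=[3/2 2]  gives 5/4
G_5 [bbrrb]  L=[0 1 5/4]  R=[3/2 2]  gives 11/8
G_6 [bbrrbr]  L=[0 1 5/4]  R=[11/8 3/2 2]  gives 21/16
G_7 [bbrrbrr]  L=[0 1 5/4]  R=[21/16 11/8 3/2 2]  gives 41/32
G_8 [bbrrbrrb]  L=[0 1 5/4 41/32]  R=[21/16 11/8 3/2 2]  gives 83/64
G_9 [bbrrbrrbr]  L=[0 1 5/4 41/32]  R=[83/64 21/16 11/8 3/2 2]  gives 165/128
G_10 [bbrrbrrbrr]  L=[0 1 5/4 41/32]  R=[165/128 83/64 21/16 11/8 3/2 2]  gives 329/256
G_11 [bbrrbrrbrrr]  L=[0 1 5/4 41/32]  R=[329/256 165/128 83/64 21/16 11/8 3/2 2]  gives 657/512
G_12 [bbrrbrrbrrrr]  L=[0 1 5/4 41/32]  R=[657/512 329/256 165/128 83/64 21/16 11/8 3/2 2]  gives 1313/1024
G_13 [bbrrbrrbrrrrb]  L=[0 1 5/4 41/32 1313/1024]  R=[657/512 329/256 165/128 83/64 21/16 11/8 3/2 2]  gives 2627/2048
G_14 [bbrrbrrbrrrrbr]  L=[0 1 5/4 41/32 1313/1024]  R=[2627/2048 657/512 329/256 165/128 83/64 21/16 11/8 3/2 2]  gives 5253/4096
G_15 [bbrrbrrbrrrrbrr]  L=[0 1 5/4 41/32 1313/1024]  R=[5253/4096 2627/2048 657/512 329/256 165/128 83/64 21/16 11/8 3/2 2]  gives 10505/8192

10505/8192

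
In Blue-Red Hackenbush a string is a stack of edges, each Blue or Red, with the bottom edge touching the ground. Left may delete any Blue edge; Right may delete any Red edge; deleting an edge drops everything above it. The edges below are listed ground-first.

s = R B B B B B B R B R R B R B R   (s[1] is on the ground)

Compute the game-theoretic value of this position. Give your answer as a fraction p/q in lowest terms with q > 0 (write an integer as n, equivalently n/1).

-363/16384

Build val(s[:k]) for k = 1..15, string s = R B B B B B B R B R R B R B R.
val_1 [R]  L=[—]  R=[0]  => -1
val_2 [RB]  L=[-1]  R=[0]  => -1/2
val_3 [RBB]  L=[-1 -1/2]  R=[0]  => -1/4
val_4 [RBBB]  L=[-1 -1/2 -1/4]  R=[0]  => -1/8
val_5 [RBBBB]  L=[-1 -1/2 -1/4 -1/8]  R=[0]  => -1/16
val_6 [RBBBBB]  L=[-1 -1/2 -1/4 -1/8 -1/16]  R=[0]  => -1/32
val_7 [RBBBBBB]  L=[-1 -1/2 -1/4 -1/8 -1/16 -1/32]  R=[0]  => -1/64
val_8 [RBBBBBBR]  L=[-1 -1/2 -1/4 -1/8 -1/16 -1/32]  R=[-1/64 0]  => -3/128
val_9 [RBBBBBBRB]  L=[-1 -1/2 -1/4 -1/8 -1/16 -1/32 -3/128]  R=[-1/64 0]  => -5/256
val_10 [RBBBBBBRBR]  L=[-1 -1/2 -1/4 -1/8 -1/16 -1/32 -3/128]  R=[-5/256 -1/64 0]  => -11/512
val_11 [RBBBBBBRBRR]  L=[-1 -1/2 -1/4 -1/8 -1/16 -1/32 -3/128]  R=[-11/512 -5/256 -1/64 0]  => -23/1024
val_12 [RBBBBBBRBRRB]  L=[-1 -1/2 -1/4 -1/8 -1/16 -1/32 -3/128 -23/1024]  R=[-11/512 -5/256 -1/64 0]  => -45/2048
val_13 [RBBBBBBRBRRBR]  L=[-1 -1/2 -1/4 -1/8 -1/16 -1/32 -3/128 -23/1024]  R=[-45/2048 -11/512 -5/256 -1/64 0]  => -91/4096
val_14 [RBBBBBBRBRRBRB]  L=[-1 -1/2 -1/4 -1/8 -1/16 -1/32 -3/128 -23/1024 -91/4096]  R=[-45/2048 -11/512 -5/256 -1/64 0]  => -181/8192
val_15 [RBBBBBBRBRRBRBR]  L=[-1 -1/2 -1/4 -1/8 -1/16 -1/32 -3/128 -23/1024 -91/4096]  R=[-181/8192 -45/2048 -11/512 -5/256 -1/64 0]  => -363/16384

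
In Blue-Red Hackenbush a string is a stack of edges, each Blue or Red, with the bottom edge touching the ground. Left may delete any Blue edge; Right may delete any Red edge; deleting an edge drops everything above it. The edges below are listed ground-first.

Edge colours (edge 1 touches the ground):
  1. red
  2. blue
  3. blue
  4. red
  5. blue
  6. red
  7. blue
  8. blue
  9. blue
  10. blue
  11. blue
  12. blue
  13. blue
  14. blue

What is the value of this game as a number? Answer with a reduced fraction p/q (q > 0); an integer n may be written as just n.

-2561/8192

1 of 14 · r · max L −∞ · min R 0 -> -1
2 of 14 · rb · max L -1 · min R 0 -> -1/2
3 of 14 · rbb · max L -1/2 · min R 0 -> -1/4
4 of 14 · rbbr · max L -1/2 · min R -1/4 -> -3/8
5 of 14 · rbbrb · max L -3/8 · min R -1/4 -> -5/16
6 of 14 · rbbrbr · max L -3/8 · min R -5/16 -> -11/32
7 of 14 · rbbrbrb · max L -11/32 · min R -5/16 -> -21/64
8 of 14 · rbbrbrbb · max L -21/64 · min R -5/16 -> -41/128
9 of 14 · rbbrbrbbb · max L -41/128 · min R -5/16 -> -81/256
10 of 14 · rbbrbrbbbb · max L -81/256 · min R -5/16 -> -161/512
11 of 14 · rbbrbrbbbbb · max L -161/512 · min R -5/16 -> -321/1024
12 of 14 · rbbrbrbbbbbb · max L -321/1024 · min R -5/16 -> -641/2048
13 of 14 · rbbrbrbbbbbbb · max L -641/2048 · min R -5/16 -> -1281/4096
14 of 14 · rbbrbrbbbbbbbb · max L -1281/4096 · min R -5/16 -> -2561/8192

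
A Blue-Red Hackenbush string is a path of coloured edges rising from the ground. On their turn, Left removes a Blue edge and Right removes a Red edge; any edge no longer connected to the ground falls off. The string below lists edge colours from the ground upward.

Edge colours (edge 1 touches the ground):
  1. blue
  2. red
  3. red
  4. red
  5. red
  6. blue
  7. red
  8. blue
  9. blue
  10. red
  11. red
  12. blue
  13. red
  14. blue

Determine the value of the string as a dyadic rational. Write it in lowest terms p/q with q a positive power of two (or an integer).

step 1: add blue to get b; options L={ 0 } R={  } gives 1
step 2: add red to get br; options L={ 0 } R={ 1 } gives 1/2
step 3: add red to get brr; options L={ 0 } R={ 1/2; 1 } gives 1/4
step 4: add red to get brrr; options L={ 0 } R={ 1/4; 1/2; 1 } gives 1/8
step 5: add red to get brrrr; options L={ 0 } R={ 1/8; 1/4; 1/2; 1 } gives 1/16
step 6: add blue to get brrrrb; options L={ 0; 1/16 } R={ 1/8; 1/4; 1/2; 1 } gives 3/32
step 7: add red to get brrrrbr; options L={ 0; 1/16 } R={ 3/32; 1/8; 1/4; 1/2; 1 } gives 5/64
step 8: add blue to get brrrrbrb; options L={ 0; 1/16; 5/64 } R={ 3/32; 1/8; 1/4; 1/2; 1 } gives 11/128
step 9: add blue to get brrrrbrbb; options L={ 0; 1/16; 5/64; 11/128 } R={ 3/32; 1/8; 1/4; 1/2; 1 } gives 23/256
step 10: add red to get brrrrbrbbr; options L={ 0; 1/16; 5/64; 11/128 } R={ 23/256; 3/32; 1/8; 1/4; 1/2; 1 } gives 45/512
step 11: add red to get brrrrbrbbrr; options L={ 0; 1/16; 5/64; 11/128 } R={ 45/512; 23/256; 3/32; 1/8; 1/4; 1/2; 1 } gives 89/1024
step 12: add blue to get brrrrbrbbrrb; options L={ 0; 1/16; 5/64; 11/128; 89/1024 } R={ 45/512; 23/256; 3/32; 1/8; 1/4; 1/2; 1 } gives 179/2048
step 13: add red to get brrrrbrbbrrbr; options L={ 0; 1/16; 5/64; 11/128; 89/1024 } R={ 179/2048; 45/512; 23/256; 3/32; 1/8; 1/4; 1/2; 1 } gives 357/4096
step 14: add blue to get brrrrbrbbrrbrb; options L={ 0; 1/16; 5/64; 11/128; 89/1024; 357/4096 } R={ 179/2048; 45/512; 23/256; 3/32; 1/8; 1/4; 1/2; 1 } gives 715/8192

715/8192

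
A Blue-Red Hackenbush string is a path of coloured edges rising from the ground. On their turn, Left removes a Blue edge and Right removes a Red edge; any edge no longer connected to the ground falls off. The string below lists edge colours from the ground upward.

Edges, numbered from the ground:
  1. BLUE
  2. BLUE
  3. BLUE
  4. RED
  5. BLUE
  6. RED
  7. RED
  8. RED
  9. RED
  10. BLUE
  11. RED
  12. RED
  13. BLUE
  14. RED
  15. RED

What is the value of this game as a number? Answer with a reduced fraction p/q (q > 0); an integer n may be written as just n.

10313/4096

Prefix values for BLUE BLUE BLUE RED BLUE RED RED RED RED BLUE RED RED BLUE RED RED via {L|R} + simplicity:
step 1: add BLUE to get B; options L={ 0 } R={ (no moves) } -> 1
step 2: add BLUE to get BB; options L={ 0 1 } R={ (no moves) } -> 2
step 3: add BLUE to get BBB; options L={ 0 1 2 } R={ (no moves) } -> 3
step 4: add RED to get BBBR; options L={ 0 1 2 } R={ 3 } -> 5/2
step 5: add BLUE to get BBBRB; options L={ 0 1 2 5/2 } R={ 3 } -> 11/4
step 6: add RED to get BBBRBR; options L={ 0 1 2 5/2 } R={ 11/4 3 } -> 21/8
step 7: add RED to get BBBRBRR; options L={ 0 1 2 5/2 } R={ 21/8 11/4 3 } -> 41/16
step 8: add RED to get BBBRBRRR; options L={ 0 1 2 5/2 } R={ 41/16 21/8 11/4 3 } -> 81/32
step 9: add RED to get BBBRBRRRR; options L={ 0 1 2 5/2 } R={ 81/32 41/16 21/8 11/4 3 } -> 161/64
step 10: add BLUE to get BBBRBRRRRB; options L={ 0 1 2 5/2 161/64 } R={ 81/32 41/16 21/8 11/4 3 } -> 323/128
step 11: add RED to get BBBRBRRRRBR; options L={ 0 1 2 5/2 161/64 } R={ 323/128 81/32 41/16 21/8 11/4 3 } -> 645/256
step 12: add RED to get BBBRBRRRRBRR; options L={ 0 1 2 5/2 161/64 } R={ 645/256 323/128 81/32 41/16 21/8 11/4 3 } -> 1289/512
step 13: add BLUE to get BBBRBRRRRBRRB; options L={ 0 1 2 5/2 161/64 1289/512 } R={ 645/256 323/128 81/32 41/16 21/8 11/4 3 } -> 2579/1024
step 14: add RED to get BBBRBRRRRBRRBR; options L={ 0 1 2 5/2 161/64 1289/512 } R={ 2579/1024 645/256 323/128 81/32 41/16 21/8 11/4 3 } -> 5157/2048
step 15: add RED to get BBBRBRRRRBRRBRR; options L={ 0 1 2 5/2 161/64 1289/512 } R={ 5157/2048 2579/1024 645/256 323/128 81/32 41/16 21/8 11/4 3 } -> 10313/4096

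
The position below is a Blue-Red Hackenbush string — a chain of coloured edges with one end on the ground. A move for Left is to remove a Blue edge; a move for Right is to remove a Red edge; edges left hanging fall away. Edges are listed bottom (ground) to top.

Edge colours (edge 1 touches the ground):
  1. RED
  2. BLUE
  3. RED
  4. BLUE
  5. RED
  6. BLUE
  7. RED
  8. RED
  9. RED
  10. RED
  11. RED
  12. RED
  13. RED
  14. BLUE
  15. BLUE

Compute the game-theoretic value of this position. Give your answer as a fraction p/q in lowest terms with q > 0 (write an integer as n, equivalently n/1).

edge 1 of 15 (RED): { · | 0 } ⇒ -1
edge 2 of 15 (BLUE): { -1 | 0 } ⇒ -1/2
edge 3 of 15 (RED): { -1 | -1/2,0 } ⇒ -3/4
edge 4 of 15 (BLUE): { -1,-3/4 | -1/2,0 } ⇒ -5/8
edge 5 of 15 (RED): { -1,-3/4 | -5/8,-1/2,0 } ⇒ -11/16
edge 6 of 15 (BLUE): { -1,-3/4,-11/16 | -5/8,-1/2,0 } ⇒ -21/32
edge 7 of 15 (RED): { -1,-3/4,-11/16 | -21/32,-5/8,-1/2,0 } ⇒ -43/64
edge 8 of 15 (RED): { -1,-3/4,-11/16 | -43/64,-21/32,-5/8,-1/2,0 } ⇒ -87/128
edge 9 of 15 (RED): { -1,-3/4,-11/16 | -87/128,-43/64,-21/32,-5/8,-1/2,0 } ⇒ -175/256
edge 10 of 15 (RED): { -1,-3/4,-11/16 | -175/256,-87/128,-43/64,-21/32,-5/8,-1/2,0 } ⇒ -351/512
edge 11 of 15 (RED): { -1,-3/4,-11/16 | -351/512,-175/256,-87/128,-43/64,-21/32,-5/8,-1/2,0 } ⇒ -703/1024
edge 12 of 15 (RED): { -1,-3/4,-11/16 | -703/1024,-351/512,-175/256,-87/128,-43/64,-21/32,-5/8,-1/2,0 } ⇒ -1407/2048
edge 13 of 15 (RED): { -1,-3/4,-11/16 | -1407/2048,-703/1024,-351/512,-175/256,-87/128,-43/64,-21/32,-5/8,-1/2,0 } ⇒ -2815/4096
edge 14 of 15 (BLUE): { -1,-3/4,-11/16,-2815/4096 | -1407/2048,-703/1024,-351/512,-175/256,-87/128,-43/64,-21/32,-5/8,-1/2,0 } ⇒ -5629/8192
edge 15 of 15 (BLUE): { -1,-3/4,-11/16,-2815/4096,-5629/8192 | -1407/2048,-703/1024,-351/512,-175/256,-87/128,-43/64,-21/32,-5/8,-1/2,0 } ⇒ -11257/16384

-11257/16384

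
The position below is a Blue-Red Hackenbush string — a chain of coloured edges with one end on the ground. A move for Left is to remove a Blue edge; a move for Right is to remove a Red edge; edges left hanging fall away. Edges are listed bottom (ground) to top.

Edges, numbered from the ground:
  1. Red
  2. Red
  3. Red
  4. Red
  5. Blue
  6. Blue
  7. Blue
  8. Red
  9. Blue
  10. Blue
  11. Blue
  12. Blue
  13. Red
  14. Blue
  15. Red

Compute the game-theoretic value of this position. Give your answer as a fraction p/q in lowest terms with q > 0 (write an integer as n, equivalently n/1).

value_1 [R]  L=[none]  R=[0]  gives -1
value_2 [RR]  L=[none]  R=[-1 0]  gives -2
value_3 [RRR]  L=[none]  R=[-2 -1 0]  gives -3
value_4 [RRRR]  L=[none]  R=[-3 -2 -1 0]  gives -4
value_5 [RRRRB]  L=[-4]  R=[-3 -2 -1 0]  gives -7/2
value_6 [RRRRBB]  L=[-4 -7/2]  R=[-3 -2 -1 0]  gives -13/4
value_7 [RRRRBBB]  L=[-4 -7/2 -13/4]  R=[-3 -2 -1 0]  gives -25/8
value_8 [RRRRBBBR]  L=[-4 -7/2 -13/4]  R=[-25/8 -3 -2 -1 0]  gives -51/16
value_9 [RRRRBBBRB]  L=[-4 -7/2 -13/4 -51/16]  R=[-25/8 -3 -2 -1 0]  gives -101/32
value_10 [RRRRBBBRBB]  L=[-4 -7/2 -13/4 -51/16 -101/32]  R=[-25/8 -3 -2 -1 0]  gives -201/64
value_11 [RRRRBBBRBBB]  L=[-4 -7/2 -13/4 -51/16 -101/32 -201/64]  R=[-25/8 -3 -2 -1 0]  gives -401/128
value_12 [RRRRBBBRBBBB]  L=[-4 -7/2 -13/4 -51/16 -101/32 -201/64 -401/128]  R=[-25/8 -3 -2 -1 0]  gives -801/256
value_13 [RRRRBBBRBBBBR]  L=[-4 -7/2 -13/4 -51/16 -101/32 -201/64 -401/128]  R=[-801/256 -25/8 -3 -2 -1 0]  gives -1603/512
value_14 [RRRRBBBRBBBBRB]  L=[-4 -7/2 -13/4 -51/16 -101/32 -201/64 -401/128 -1603/512]  R=[-801/256 -25/8 -3 -2 -1 0]  gives -3205/1024
value_15 [RRRRBBBRBBBBRBR]  L=[-4 -7/2 -13/4 -51/16 -101/32 -201/64 -401/128 -1603/512]  R=[-3205/1024 -801/256 -25/8 -3 -2 -1 0]  gives -6411/2048

-6411/2048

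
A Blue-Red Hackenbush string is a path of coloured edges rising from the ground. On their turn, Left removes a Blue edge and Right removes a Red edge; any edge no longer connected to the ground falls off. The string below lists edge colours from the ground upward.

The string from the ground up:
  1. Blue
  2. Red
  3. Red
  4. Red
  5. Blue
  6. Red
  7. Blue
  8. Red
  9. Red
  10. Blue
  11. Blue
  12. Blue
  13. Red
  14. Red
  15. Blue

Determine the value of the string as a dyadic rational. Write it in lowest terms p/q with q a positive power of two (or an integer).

Prefix values for Blue Red Red Red Blue Red Blue Red Red Blue Blue Blue Red Red Blue via {L|R} + simplicity:
G_1 [B]  L=[0]  R=[∅]  ⇒ 1
G_2 [BR]  L=[0]  R=[1]  ⇒ 1/2
G_3 [BRR]  L=[0]  R=[1/2, 1]  ⇒ 1/4
G_4 [BRRR]  L=[0]  R=[1/4, 1/2, 1]  ⇒ 1/8
G_5 [BRRRB]  L=[0, 1/8]  R=[1/4, 1/2, 1]  ⇒ 3/16
G_6 [BRRRBR]  L=[0, 1/8]  R=[3/16, 1/4, 1/2, 1]  ⇒ 5/32
G_7 [BRRRBRB]  L=[0, 1/8, 5/32]  R=[3/16, 1/4, 1/2, 1]  ⇒ 11/64
G_8 [BRRRBRBR]  L=[0, 1/8, 5/32]  R=[11/64, 3/16, 1/4, 1/2, 1]  ⇒ 21/128
G_9 [BRRRBRBRR]  L=[0, 1/8, 5/32]  R=[21/128, 11/64, 3/16, 1/4, 1/2, 1]  ⇒ 41/256
G_10 [BRRRBRBRRB]  L=[0, 1/8, 5/32, 41/256]  R=[21/128, 11/64, 3/16, 1/4, 1/2, 1]  ⇒ 83/512
G_11 [BRRRBRBRRBB]  L=[0, 1/8, 5/32, 41/256, 83/512]  R=[21/128, 11/64, 3/16, 1/4, 1/2, 1]  ⇒ 167/1024
G_12 [BRRRBRBRRBBB]  L=[0, 1/8, 5/32, 41/256, 83/512, 167/1024]  R=[21/128, 11/64, 3/16, 1/4, 1/2, 1]  ⇒ 335/2048
G_13 [BRRRBRBRRBBBR]  L=[0, 1/8, 5/32, 41/256, 83/512, 167/1024]  R=[335/2048, 21/128, 11/64, 3/16, 1/4, 1/2, 1]  ⇒ 669/4096
G_14 [BRRRBRBRRBBBRR]  L=[0, 1/8, 5/32, 41/256, 83/512, 167/1024]  R=[669/4096, 335/2048, 21/128, 11/64, 3/16, 1/4, 1/2, 1]  ⇒ 1337/8192
G_15 [BRRRBRBRRBBBRRB]  L=[0, 1/8, 5/32, 41/256, 83/512, 167/1024, 1337/8192]  R=[669/4096, 335/2048, 21/128, 11/64, 3/16, 1/4, 1/2, 1]  ⇒ 2675/16384

2675/16384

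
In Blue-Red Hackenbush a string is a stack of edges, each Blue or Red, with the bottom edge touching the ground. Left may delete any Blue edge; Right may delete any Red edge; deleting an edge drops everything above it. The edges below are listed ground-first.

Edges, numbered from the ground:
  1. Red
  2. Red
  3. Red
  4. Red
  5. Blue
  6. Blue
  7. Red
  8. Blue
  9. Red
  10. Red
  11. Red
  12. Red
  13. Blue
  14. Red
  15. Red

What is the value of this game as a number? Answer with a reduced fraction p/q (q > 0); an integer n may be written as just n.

-6903/2048

Build v(s[:k]) for k = 1..15, string s = Red Red Red Red Blue Blue Red Blue Red Red Red Red Blue Red Red.
R: Left { · }, Right { 0 } ⇒ simplest -1
RR: Left { · }, Right { -1, 0 } ⇒ simplest -2
RRR: Left { · }, Right { -2, -1, 0 } ⇒ simplest -3
RRRR: Left { · }, Right { -3, -2, -1, 0 } ⇒ simplest -4
RRRRB: Left { -4 }, Right { -3, -2, -1, 0 } ⇒ simplest -7/2
RRRRBB: Left { -4, -7/2 }, Right { -3, -2, -1, 0 } ⇒ simplest -13/4
RRRRBBR: Left { -4, -7/2 }, Right { -13/4, -3, -2, -1, 0 } ⇒ simplest -27/8
RRRRBBRB: Left { -4, -7/2, -27/8 }, Right { -13/4, -3, -2, -1, 0 } ⇒ simplest -53/16
RRRRBBRBR: Left { -4, -7/2, -27/8 }, Right { -53/16, -13/4, -3, -2, -1, 0 } ⇒ simplest -107/32
RRRRBBRBRR: Left { -4, -7/2, -27/8 }, Right { -107/32, -53/16, -13/4, -3, -2, -1, 0 } ⇒ simplest -215/64
RRRRBBRBRRR: Left { -4, -7/2, -27/8 }, Right { -215/64, -107/32, -53/16, -13/4, -3, -2, -1, 0 } ⇒ simplest -431/128
RRRRBBRBRRRR: Left { -4, -7/2, -27/8 }, Right { -431/128, -215/64, -107/32, -53/16, -13/4, -3, -2, -1, 0 } ⇒ simplest -863/256
RRRRBBRBRRRRB: Left { -4, -7/2, -27/8, -863/256 }, Right { -431/128, -215/64, -107/32, -53/16, -13/4, -3, -2, -1, 0 } ⇒ simplest -1725/512
RRRRBBRBRRRRBR: Left { -4, -7/2, -27/8, -863/256 }, Right { -1725/512, -431/128, -215/64, -107/32, -53/16, -13/4, -3, -2, -1, 0 } ⇒ simplest -3451/1024
RRRRBBRBRRRRBRR: Left { -4, -7/2, -27/8, -863/256 }, Right { -3451/1024, -1725/512, -431/128, -215/64, -107/32, -53/16, -13/4, -3, -2, -1, 0 } ⇒ simplest -6903/2048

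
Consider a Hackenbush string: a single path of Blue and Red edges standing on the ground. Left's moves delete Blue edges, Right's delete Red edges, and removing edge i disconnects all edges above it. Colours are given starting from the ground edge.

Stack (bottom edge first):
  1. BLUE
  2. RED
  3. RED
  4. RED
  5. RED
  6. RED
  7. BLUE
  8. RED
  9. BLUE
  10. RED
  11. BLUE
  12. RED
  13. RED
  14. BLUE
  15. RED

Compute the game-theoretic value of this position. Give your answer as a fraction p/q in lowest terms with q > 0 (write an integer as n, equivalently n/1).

677/16384

Build value(s[:k]) for k = 1..15, string s = BLUE RED RED RED RED RED BLUE RED BLUE RED BLUE RED RED BLUE RED.
value_1 [B]  L=[0]  R=[∅]  so 1
value_2 [BR]  L=[0]  R=[1]  so 1/2
value_3 [BRR]  L=[0]  R=[1/2; 1]  so 1/4
value_4 [BRRR]  L=[0]  R=[1/4; 1/2; 1]  so 1/8
value_5 [BRRRR]  L=[0]  R=[1/8; 1/4; 1/2; 1]  so 1/16
value_6 [BRRRRR]  L=[0]  R=[1/16; 1/8; 1/4; 1/2; 1]  so 1/32
value_7 [BRRRRRB]  L=[0; 1/32]  R=[1/16; 1/8; 1/4; 1/2; 1]  so 3/64
value_8 [BRRRRRBR]  L=[0; 1/32]  R=[3/64; 1/16; 1/8; 1/4; 1/2; 1]  so 5/128
value_9 [BRRRRRBRB]  L=[0; 1/32; 5/128]  R=[3/64; 1/16; 1/8; 1/4; 1/2; 1]  so 11/256
value_10 [BRRRRRBRBR]  L=[0; 1/32; 5/128]  R=[11/256; 3/64; 1/16; 1/8; 1/4; 1/2; 1]  so 21/512
value_11 [BRRRRRBRBRB]  L=[0; 1/32; 5/128; 21/512]  R=[11/256; 3/64; 1/16; 1/8; 1/4; 1/2; 1]  so 43/1024
value_12 [BRRRRRBRBRBR]  L=[0; 1/32; 5/128; 21/512]  R=[43/1024; 11/256; 3/64; 1/16; 1/8; 1/4; 1/2; 1]  so 85/2048
value_13 [BRRRRRBRBRBRR]  L=[0; 1/32; 5/128; 21/512]  R=[85/2048; 43/1024; 11/256; 3/64; 1/16; 1/8; 1/4; 1/2; 1]  so 169/4096
value_14 [BRRRRRBRBRBRRB]  L=[0; 1/32; 5/128; 21/512; 169/4096]  R=[85/2048; 43/1024; 11/256; 3/64; 1/16; 1/8; 1/4; 1/2; 1]  so 339/8192
value_15 [BRRRRRBRBRBRRBR]  L=[0; 1/32; 5/128; 21/512; 169/4096]  R=[339/8192; 85/2048; 43/1024; 11/256; 3/64; 1/16; 1/8; 1/4; 1/2; 1]  so 677/16384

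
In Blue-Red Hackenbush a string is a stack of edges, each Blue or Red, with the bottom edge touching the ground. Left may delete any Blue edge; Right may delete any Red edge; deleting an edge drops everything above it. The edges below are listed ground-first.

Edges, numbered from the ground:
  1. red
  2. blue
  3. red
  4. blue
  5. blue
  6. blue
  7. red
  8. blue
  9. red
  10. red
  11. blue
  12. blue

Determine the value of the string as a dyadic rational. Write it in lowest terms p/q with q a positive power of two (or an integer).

-1113/2048

Prefix values for red blue red blue blue blue red blue red red blue blue via {L|R} + simplicity:
1 of 12 · r · max L −∞ · min R 0 => -1
2 of 12 · rb · max L -1 · min R 0 => -1/2
3 of 12 · rbr · max L -1 · min R -1/2 => -3/4
4 of 12 · rbrb · max L -3/4 · min R -1/2 => -5/8
5 of 12 · rbrbb · max L -5/8 · min R -1/2 => -9/16
6 of 12 · rbrbbb · max L -9/16 · min R -1/2 => -17/32
7 of 12 · rbrbbbr · max L -9/16 · min R -17/32 => -35/64
8 of 12 · rbrbbbrb · max L -35/64 · min R -17/32 => -69/128
9 of 12 · rbrbbbrbr · max L -35/64 · min R -69/128 => -139/256
10 of 12 · rbrbbbrbrr · max L -35/64 · min R -139/256 => -279/512
11 of 12 · rbrbbbrbrrb · max L -279/512 · min R -139/256 => -557/1024
12 of 12 · rbrbbbrbrrbb · max L -557/1024 · min R -139/256 => -1113/2048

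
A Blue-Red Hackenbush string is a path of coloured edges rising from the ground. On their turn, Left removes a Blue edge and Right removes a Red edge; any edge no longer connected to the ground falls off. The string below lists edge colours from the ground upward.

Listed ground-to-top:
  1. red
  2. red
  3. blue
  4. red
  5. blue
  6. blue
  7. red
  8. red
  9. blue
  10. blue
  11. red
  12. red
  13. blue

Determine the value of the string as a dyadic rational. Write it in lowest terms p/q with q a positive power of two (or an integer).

v(r) = { — | 0 } so -1
v(rr) = { — | -1,0 } so -2
v(rrb) = { -2 | -1,0 } so -3/2
v(rrbr) = { -2 | -3/2,-1,0 } so -7/4
v(rrbrb) = { -2,-7/4 | -3/2,-1,0 } so -13/8
v(rrbrbb) = { -2,-7/4,-13/8 | -3/2,-1,0 } so -25/16
v(rrbrbbr) = { -2,-7/4,-13/8 | -25/16,-3/2,-1,0 } so -51/32
v(rrbrbbrr) = { -2,-7/4,-13/8 | -51/32,-25/16,-3/2,-1,0 } so -103/64
v(rrbrbbrrb) = { -2,-7/4,-13/8,-103/64 | -51/32,-25/16,-3/2,-1,0 } so -205/128
v(rrbrbbrrbb) = { -2,-7/4,-13/8,-103/64,-205/128 | -51/32,-25/16,-3/2,-1,0 } so -409/256
v(rrbrbbrrbbr) = { -2,-7/4,-13/8,-103/64,-205/128 | -409/256,-51/32,-25/16,-3/2,-1,0 } so -819/512
v(rrbrbbrrbbrr) = { -2,-7/4,-13/8,-103/64,-205/128 | -819/512,-409/256,-51/32,-25/16,-3/2,-1,0 } so -1639/1024
v(rrbrbbrrbbrrb) = { -2,-7/4,-13/8,-103/64,-205/128,-1639/1024 | -819/512,-409/256,-51/32,-25/16,-3/2,-1,0 } so -3277/2048

-3277/2048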